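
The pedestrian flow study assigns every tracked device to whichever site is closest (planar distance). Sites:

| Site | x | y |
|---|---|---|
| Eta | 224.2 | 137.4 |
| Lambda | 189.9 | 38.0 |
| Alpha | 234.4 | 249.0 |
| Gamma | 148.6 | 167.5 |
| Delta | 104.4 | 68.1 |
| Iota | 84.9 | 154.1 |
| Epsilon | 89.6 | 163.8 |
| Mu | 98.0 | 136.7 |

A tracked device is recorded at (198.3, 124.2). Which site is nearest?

Squared distances to each site:
Eta: 845.050; Lambda: 7501.000; Alpha: 16878.250; Gamma: 4344.980; Delta: 11964.420; Iota: 13753.570; Epsilon: 13383.850; Mu: 10216.340.
Minimum at Eta.

Eta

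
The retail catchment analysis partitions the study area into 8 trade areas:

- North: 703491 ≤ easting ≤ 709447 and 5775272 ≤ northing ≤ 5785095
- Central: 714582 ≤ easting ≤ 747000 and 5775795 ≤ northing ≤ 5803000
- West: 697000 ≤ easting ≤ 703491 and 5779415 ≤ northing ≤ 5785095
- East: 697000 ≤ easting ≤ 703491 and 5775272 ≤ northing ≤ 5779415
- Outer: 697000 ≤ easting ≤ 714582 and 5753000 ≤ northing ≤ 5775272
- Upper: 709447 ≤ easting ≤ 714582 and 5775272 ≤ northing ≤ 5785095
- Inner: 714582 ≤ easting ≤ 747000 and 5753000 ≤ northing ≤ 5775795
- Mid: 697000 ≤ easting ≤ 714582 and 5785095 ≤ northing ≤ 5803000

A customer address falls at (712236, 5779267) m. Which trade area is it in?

The point has easting = 712236 and northing = 5779267.
Only Upper satisfies 709447 ≤ easting ≤ 714582 and 5775272 ≤ northing ≤ 5785095.

Upper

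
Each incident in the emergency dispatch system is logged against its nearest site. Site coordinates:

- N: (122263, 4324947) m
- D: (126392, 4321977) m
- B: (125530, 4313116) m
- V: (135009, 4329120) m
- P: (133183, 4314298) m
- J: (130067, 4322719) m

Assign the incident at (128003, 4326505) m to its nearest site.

Squared distances to each site:
N: 35374964.000; D: 23098105.000; B: 185381050.000; V: 55922261.000; P: 175843249.000; J: 18593892.000.
Minimum at J.

J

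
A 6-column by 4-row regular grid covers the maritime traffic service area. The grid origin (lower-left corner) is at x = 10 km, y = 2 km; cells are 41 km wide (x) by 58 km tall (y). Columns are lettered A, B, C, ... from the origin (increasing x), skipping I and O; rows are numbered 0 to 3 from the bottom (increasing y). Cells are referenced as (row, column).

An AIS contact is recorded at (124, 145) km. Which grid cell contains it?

Column index: ⌊(124 − 10) / 41⌋ = ⌊2.780⌋ = 2 → column C
Row offset from origin: ⌊(145 − 2) / 58⌋ = ⌊2.466⌋ = 2 → row 2

(2, C)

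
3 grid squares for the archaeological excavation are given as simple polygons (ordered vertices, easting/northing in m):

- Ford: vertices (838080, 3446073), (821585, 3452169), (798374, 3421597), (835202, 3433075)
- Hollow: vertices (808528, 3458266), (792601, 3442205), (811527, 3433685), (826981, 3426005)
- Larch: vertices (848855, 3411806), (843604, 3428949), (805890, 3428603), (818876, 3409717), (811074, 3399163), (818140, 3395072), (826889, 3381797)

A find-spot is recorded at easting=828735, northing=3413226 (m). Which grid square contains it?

Larch

Cast a ray rightward from (828735, 3413226). For each polygon, the edges (by vertex number in listed order) whose endpoints lie on opposite sides of northing = 3413226, where each meets that height, and whether that is right or left of the point:
Ford: no edge straddles that height → 0 crossings.
Hollow: no edge straddles that height → 0 crossings.
Larch: 1–2 at easting≈848420.0 (right), 3–4 at easting≈816463.2 (left) → 1 crossing.
Only Larch has an odd count, so the point is inside Larch.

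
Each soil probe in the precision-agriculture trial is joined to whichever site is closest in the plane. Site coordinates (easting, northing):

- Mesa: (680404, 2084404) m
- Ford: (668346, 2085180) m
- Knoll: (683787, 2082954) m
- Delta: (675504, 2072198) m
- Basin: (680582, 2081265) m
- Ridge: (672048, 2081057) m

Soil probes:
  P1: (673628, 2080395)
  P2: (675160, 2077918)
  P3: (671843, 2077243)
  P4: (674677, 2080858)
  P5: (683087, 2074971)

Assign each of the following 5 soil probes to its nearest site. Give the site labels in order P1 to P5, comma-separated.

Ridge, Ridge, Ridge, Ridge, Basin

P1 → Ridge (d²=2934644.00)
P2 → Ridge (d²=19537865.00)
P3 → Ridge (d²=14588621.00)
P4 → Ridge (d²=6951242.00)
P5 → Basin (d²=45889461.00)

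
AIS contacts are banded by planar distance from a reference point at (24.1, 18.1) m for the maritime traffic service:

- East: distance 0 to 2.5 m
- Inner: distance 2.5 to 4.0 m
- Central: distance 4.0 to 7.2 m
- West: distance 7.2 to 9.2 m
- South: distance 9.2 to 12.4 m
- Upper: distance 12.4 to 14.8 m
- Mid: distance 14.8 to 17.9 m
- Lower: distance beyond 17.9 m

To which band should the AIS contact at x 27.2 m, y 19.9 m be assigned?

Distance = √((27.2−24.1)² + (19.9−18.1)²) = √(9.610 + 3.240) = 3.585 m.
2.5 ≤ 3.585 < 4.0 → Inner.

Inner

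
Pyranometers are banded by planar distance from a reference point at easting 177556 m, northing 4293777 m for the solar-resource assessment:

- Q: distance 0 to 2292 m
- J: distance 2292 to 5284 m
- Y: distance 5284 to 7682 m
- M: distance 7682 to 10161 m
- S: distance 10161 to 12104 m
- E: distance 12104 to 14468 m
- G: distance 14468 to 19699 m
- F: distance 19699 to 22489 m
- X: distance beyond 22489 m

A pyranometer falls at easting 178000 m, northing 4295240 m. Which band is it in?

Q

Distance = √((178000−177556)² + (4295240−4293777)²) = √(197136.000 + 2140369.000) = 1528.890 m.
0 ≤ 1528.890 < 2292 → Q.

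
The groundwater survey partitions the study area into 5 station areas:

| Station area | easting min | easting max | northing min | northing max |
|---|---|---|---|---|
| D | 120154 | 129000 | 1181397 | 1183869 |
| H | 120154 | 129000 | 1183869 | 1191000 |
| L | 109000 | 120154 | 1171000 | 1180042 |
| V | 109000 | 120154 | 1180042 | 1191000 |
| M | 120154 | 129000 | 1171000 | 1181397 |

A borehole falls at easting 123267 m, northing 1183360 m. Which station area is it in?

D

The point has easting = 123267 and northing = 1183360.
Only D satisfies 120154 ≤ easting ≤ 129000 and 1181397 ≤ northing ≤ 1183869.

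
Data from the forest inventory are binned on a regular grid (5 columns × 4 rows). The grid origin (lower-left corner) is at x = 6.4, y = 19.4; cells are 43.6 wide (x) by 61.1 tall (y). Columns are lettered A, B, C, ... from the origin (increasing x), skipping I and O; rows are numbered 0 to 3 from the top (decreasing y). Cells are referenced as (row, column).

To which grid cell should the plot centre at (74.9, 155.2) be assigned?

Column index: ⌊(74.9 − 6.4) / 43.6⌋ = ⌊1.571⌋ = 1 → column B
Row offset from origin: ⌊(155.2 − 19.4) / 61.1⌋ = ⌊2.223⌋ = 2 → row 1 (counted from top)

(1, B)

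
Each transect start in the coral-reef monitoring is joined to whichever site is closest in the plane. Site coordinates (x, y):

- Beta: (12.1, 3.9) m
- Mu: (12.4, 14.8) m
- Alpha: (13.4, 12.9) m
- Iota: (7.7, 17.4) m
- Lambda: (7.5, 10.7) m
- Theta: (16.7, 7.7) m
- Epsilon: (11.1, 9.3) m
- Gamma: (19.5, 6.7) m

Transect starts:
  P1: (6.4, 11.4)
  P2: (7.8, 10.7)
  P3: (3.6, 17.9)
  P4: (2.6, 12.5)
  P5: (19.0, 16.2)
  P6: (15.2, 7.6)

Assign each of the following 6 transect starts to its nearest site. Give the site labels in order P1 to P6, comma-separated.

P1 → Lambda (d²=1.70)
P2 → Lambda (d²=0.09)
P3 → Iota (d²=17.06)
P4 → Lambda (d²=27.25)
P5 → Alpha (d²=42.25)
P6 → Theta (d²=2.26)

Lambda, Lambda, Iota, Lambda, Alpha, Theta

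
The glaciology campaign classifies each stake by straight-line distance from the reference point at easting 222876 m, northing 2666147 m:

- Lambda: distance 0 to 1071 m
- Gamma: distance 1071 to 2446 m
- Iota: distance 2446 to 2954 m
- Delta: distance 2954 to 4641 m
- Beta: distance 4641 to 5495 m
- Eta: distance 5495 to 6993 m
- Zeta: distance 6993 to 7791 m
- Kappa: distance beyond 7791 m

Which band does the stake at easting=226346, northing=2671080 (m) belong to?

Eta

Distance = √((226346−222876)² + (2671080−2666147)²) = √(12040900.000 + 24334489.000) = 6031.201 m.
5495 ≤ 6031.201 < 6993 → Eta.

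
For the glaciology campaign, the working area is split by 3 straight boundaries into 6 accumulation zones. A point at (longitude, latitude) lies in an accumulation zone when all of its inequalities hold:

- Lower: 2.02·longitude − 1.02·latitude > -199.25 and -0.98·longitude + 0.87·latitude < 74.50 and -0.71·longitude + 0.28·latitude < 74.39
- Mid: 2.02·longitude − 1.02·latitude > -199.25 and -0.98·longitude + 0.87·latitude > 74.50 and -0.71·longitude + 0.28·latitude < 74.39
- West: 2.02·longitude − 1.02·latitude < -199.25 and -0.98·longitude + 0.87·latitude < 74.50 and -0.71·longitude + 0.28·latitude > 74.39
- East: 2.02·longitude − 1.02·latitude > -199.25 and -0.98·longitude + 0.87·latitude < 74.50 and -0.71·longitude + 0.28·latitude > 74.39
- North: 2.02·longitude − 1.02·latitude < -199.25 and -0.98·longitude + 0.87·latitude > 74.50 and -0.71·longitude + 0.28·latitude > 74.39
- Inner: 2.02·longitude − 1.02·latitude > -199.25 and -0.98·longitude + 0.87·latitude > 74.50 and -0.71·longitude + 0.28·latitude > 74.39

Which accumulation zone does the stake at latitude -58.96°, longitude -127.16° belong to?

2.02·-127.16 − 1.02·-58.96 = -196.724, which is > -199.25
-0.98·-127.16 + 0.87·-58.96 = 73.322, which is < 74.50
-0.71·-127.16 + 0.28·-58.96 = 73.775, which is < 74.39
This sign pattern matches Lower.

Lower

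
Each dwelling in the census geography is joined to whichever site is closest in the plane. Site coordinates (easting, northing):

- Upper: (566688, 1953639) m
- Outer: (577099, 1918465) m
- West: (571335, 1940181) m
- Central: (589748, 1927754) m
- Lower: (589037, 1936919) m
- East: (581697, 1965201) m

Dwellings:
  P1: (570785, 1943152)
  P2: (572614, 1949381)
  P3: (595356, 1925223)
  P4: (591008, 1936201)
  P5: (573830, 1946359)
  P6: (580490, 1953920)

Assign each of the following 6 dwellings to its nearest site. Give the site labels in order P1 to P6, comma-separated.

P1 → West (d²=9129341.00)
P2 → Upper (d²=53248040.00)
P3 → Central (d²=37855625.00)
P4 → Lower (d²=4400365.00)
P5 → West (d²=44392709.00)
P6 → East (d²=128717810.00)

West, Upper, Central, Lower, West, East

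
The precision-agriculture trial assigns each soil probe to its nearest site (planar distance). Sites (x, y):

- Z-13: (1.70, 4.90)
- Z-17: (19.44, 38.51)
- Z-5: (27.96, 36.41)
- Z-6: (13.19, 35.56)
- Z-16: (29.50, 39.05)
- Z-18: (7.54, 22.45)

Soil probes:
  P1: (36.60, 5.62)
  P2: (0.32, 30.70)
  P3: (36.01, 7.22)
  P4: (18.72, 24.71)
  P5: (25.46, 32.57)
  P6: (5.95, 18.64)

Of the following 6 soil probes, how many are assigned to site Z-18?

P1 → Z-5
P2 → Z-18
P3 → Z-5
P4 → Z-18
P5 → Z-5
P6 → Z-18
3 of the 6 go to Z-18.

3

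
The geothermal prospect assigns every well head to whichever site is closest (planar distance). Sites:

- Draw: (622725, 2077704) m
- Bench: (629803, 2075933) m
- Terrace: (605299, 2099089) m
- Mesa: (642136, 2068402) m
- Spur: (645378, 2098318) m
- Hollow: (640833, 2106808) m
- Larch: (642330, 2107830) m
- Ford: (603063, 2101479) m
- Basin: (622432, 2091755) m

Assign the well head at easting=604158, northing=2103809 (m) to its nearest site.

Ford

Squared distances to each site:
Draw: 1026204514.000; Bench: 1434737401.000; Terrace: 23580281.000; Mesa: 2695984133.000; Spur: 1729239481.000; Hollow: 1354049626.000; Larch: 1473270025.000; Ford: 6627925.000; Basin: 479237992.000.
Minimum at Ford.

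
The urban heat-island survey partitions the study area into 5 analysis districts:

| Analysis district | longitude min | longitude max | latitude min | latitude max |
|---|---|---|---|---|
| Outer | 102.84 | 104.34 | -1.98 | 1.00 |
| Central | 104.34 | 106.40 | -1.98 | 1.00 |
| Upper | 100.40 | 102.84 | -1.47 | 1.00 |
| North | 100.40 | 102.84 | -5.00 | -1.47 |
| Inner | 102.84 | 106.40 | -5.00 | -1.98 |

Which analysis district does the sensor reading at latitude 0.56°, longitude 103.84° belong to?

Outer

The point has longitude = 103.84 and latitude = 0.56.
Only Outer satisfies 102.84 ≤ longitude ≤ 104.34 and -1.98 ≤ latitude ≤ 1.00.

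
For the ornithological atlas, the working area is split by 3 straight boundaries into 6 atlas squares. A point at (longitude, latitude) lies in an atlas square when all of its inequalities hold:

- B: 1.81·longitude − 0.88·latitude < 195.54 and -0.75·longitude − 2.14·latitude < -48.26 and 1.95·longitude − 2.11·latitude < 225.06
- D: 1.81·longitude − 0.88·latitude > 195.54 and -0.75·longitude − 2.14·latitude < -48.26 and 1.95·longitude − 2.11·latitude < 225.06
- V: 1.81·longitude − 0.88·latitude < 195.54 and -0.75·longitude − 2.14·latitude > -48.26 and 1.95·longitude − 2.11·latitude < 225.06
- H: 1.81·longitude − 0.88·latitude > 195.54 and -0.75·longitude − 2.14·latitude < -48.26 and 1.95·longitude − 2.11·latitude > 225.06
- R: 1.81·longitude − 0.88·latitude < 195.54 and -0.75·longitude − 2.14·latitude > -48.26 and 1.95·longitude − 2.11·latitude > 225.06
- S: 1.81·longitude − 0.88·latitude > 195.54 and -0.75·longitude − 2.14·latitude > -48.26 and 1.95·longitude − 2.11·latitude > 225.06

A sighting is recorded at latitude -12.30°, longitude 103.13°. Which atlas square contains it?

1.81·103.13 − 0.88·-12.30 = 197.489, which is > 195.54
-0.75·103.13 − 2.14·-12.30 = -51.025, which is < -48.26
1.95·103.13 − 2.11·-12.30 = 227.056, which is > 225.06
This sign pattern matches H.

H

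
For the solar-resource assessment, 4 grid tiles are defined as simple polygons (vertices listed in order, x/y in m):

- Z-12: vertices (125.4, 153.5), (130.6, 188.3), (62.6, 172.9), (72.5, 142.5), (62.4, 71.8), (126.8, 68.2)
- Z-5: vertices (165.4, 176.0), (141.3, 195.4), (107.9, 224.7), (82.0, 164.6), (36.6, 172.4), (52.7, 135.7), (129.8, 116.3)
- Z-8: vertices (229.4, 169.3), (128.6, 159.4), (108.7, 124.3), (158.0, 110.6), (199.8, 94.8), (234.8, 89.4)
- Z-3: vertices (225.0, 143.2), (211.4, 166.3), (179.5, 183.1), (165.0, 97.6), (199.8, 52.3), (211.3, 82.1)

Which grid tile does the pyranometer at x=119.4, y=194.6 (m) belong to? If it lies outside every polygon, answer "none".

Cast a ray rightward from (119.4, 194.6). For each polygon, the edges (by vertex number in listed order) whose endpoints lie on opposite sides of y = 194.6, where each meets that height, and whether that is right or left of the point:
Z-12: no edge straddles that height → 0 crossings.
Z-5: 1–2 at x≈142.29 (right), 3–4 at x≈94.93 (left) → 1 crossing.
Z-8: no edge straddles that height → 0 crossings.
Z-3: no edge straddles that height → 0 crossings.
Only Z-5 has an odd count, so the point is inside Z-5.

Z-5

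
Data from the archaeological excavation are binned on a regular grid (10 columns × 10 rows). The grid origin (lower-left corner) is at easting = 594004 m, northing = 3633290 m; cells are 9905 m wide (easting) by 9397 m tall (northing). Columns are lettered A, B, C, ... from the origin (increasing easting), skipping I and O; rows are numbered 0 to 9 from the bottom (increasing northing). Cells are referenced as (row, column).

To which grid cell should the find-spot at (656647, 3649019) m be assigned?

Column index: ⌊(656647 − 594004) / 9905⌋ = ⌊6.324⌋ = 6 → column G
Row offset from origin: ⌊(3649019 − 3633290) / 9397⌋ = ⌊1.674⌋ = 1 → row 1

(1, G)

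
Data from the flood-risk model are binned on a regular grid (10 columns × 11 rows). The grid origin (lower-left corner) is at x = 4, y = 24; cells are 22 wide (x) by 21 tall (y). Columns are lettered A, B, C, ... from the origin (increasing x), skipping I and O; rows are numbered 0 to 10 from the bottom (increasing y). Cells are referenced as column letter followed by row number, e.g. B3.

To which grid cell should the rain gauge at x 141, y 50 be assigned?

G1

Column index: ⌊(141 − 4) / 22⌋ = ⌊6.227⌋ = 6 → column G
Row offset from origin: ⌊(50 − 24) / 21⌋ = ⌊1.238⌋ = 1 → row 1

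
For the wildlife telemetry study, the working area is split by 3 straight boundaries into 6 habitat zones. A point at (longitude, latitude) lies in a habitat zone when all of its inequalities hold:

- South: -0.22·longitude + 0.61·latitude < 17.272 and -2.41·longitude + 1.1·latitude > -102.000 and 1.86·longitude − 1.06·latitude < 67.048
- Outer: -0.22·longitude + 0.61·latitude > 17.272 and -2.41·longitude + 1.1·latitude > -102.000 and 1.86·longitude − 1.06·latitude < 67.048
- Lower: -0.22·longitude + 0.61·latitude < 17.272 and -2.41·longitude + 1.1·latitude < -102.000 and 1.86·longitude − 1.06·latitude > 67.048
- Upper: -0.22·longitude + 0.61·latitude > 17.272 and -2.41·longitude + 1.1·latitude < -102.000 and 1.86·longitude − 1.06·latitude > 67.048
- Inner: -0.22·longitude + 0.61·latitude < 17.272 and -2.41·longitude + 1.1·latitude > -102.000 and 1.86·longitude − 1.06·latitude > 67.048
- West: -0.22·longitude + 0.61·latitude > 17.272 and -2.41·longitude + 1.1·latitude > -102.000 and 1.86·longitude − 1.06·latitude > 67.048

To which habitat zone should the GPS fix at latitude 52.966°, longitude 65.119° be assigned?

-0.22·65.119 + 0.61·52.966 = 17.983, which is > 17.272
-2.41·65.119 + 1.1·52.966 = -98.674, which is > -102.000
1.86·65.119 − 1.06·52.966 = 64.977, which is < 67.048
This sign pattern matches Outer.

Outer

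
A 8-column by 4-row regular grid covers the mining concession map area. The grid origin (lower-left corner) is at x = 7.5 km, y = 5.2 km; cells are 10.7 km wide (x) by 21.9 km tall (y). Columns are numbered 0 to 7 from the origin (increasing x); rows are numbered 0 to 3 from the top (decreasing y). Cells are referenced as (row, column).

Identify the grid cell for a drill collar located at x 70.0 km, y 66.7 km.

(1, 5)

Column index: ⌊(70.0 − 7.5) / 10.7⌋ = ⌊5.841⌋ = 5
Row offset from origin: ⌊(66.7 − 5.2) / 21.9⌋ = ⌊2.808⌋ = 2 → row 1 (counted from top)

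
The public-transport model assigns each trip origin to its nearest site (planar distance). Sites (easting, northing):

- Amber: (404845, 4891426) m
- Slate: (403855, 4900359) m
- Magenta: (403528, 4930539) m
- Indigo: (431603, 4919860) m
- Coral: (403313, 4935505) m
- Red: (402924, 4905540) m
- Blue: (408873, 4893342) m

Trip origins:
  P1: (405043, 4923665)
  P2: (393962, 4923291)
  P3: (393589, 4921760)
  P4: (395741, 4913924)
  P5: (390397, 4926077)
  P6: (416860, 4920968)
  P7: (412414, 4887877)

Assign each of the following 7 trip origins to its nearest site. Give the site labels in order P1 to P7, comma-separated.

P1 → Magenta (d²=49547101.00)
P2 → Magenta (d²=144041860.00)
P3 → Magenta (d²=175854562.00)
P4 → Red (d²=121886945.00)
P5 → Magenta (d²=192332605.00)
P6 → Indigo (d²=218583713.00)
P7 → Blue (d²=42404906.00)

Magenta, Magenta, Magenta, Red, Magenta, Indigo, Blue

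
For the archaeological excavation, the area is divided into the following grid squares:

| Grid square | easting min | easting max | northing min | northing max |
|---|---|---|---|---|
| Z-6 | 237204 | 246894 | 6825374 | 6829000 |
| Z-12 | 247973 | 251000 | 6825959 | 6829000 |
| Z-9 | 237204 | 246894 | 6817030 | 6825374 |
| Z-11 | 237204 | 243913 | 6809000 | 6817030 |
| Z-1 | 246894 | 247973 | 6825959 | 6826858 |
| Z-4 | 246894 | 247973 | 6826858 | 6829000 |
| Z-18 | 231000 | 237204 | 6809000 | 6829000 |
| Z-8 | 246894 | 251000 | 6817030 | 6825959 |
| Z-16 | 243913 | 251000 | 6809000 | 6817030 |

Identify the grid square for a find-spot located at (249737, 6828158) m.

Z-12

The point has easting = 249737 and northing = 6828158.
Only Z-12 satisfies 247973 ≤ easting ≤ 251000 and 6825959 ≤ northing ≤ 6829000.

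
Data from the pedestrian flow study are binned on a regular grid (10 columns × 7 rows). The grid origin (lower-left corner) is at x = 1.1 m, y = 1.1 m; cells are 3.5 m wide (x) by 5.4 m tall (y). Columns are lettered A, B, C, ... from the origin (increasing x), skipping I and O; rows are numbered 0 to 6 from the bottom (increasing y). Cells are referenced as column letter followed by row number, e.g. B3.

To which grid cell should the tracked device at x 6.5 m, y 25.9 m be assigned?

B4

Column index: ⌊(6.5 − 1.1) / 3.5⌋ = ⌊1.543⌋ = 1 → column B
Row offset from origin: ⌊(25.9 − 1.1) / 5.4⌋ = ⌊4.593⌋ = 4 → row 4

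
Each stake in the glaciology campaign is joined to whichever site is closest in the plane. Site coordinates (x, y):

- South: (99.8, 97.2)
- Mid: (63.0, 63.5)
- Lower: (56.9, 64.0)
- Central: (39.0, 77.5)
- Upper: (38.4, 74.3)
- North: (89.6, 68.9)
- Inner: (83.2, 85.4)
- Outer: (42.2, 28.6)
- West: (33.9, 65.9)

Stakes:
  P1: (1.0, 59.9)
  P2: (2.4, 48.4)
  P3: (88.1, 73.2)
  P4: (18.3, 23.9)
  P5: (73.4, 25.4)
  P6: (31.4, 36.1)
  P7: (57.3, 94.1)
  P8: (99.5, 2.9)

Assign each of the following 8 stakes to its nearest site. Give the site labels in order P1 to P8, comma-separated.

West, West, North, Outer, Outer, Outer, Central, Outer

P1 → West (d²=1118.41)
P2 → West (d²=1298.50)
P3 → North (d²=20.74)
P4 → Outer (d²=593.30)
P5 → Outer (d²=983.68)
P6 → Outer (d²=172.89)
P7 → Central (d²=610.45)
P8 → Outer (d²=3943.78)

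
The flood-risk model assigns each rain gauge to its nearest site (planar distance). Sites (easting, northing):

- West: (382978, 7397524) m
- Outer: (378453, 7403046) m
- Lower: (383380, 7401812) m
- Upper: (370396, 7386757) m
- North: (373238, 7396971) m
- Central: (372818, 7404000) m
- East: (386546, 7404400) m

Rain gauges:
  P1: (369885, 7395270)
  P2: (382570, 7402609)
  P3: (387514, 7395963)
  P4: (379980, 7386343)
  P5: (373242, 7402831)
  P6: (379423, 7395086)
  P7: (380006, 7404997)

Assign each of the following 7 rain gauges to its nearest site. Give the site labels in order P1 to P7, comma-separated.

P1 → North (d²=14136010.00)
P2 → Lower (d²=1291309.00)
P3 → West (d²=23012017.00)
P4 → Upper (d²=92024452.00)
P5 → Central (d²=1546337.00)
P6 → West (d²=18581869.00)
P7 → Outer (d²=6218210.00)

North, Lower, West, Upper, Central, West, Outer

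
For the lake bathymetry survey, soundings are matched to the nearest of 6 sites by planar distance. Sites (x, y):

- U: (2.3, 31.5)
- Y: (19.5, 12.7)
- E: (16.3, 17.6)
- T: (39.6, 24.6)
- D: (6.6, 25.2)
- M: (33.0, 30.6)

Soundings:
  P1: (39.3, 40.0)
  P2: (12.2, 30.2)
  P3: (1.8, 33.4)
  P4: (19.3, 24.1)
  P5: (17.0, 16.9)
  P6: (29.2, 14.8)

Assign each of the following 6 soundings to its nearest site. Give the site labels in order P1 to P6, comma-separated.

M, D, U, E, E, Y

P1 → M (d²=128.05)
P2 → D (d²=56.36)
P3 → U (d²=3.86)
P4 → E (d²=51.25)
P5 → E (d²=0.98)
P6 → Y (d²=98.50)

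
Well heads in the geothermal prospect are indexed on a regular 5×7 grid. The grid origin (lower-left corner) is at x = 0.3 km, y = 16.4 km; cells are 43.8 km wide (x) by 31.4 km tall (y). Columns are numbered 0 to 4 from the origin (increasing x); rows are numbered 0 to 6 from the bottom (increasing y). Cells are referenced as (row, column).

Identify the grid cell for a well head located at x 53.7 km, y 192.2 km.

(5, 1)

Column index: ⌊(53.7 − 0.3) / 43.8⌋ = ⌊1.219⌋ = 1
Row offset from origin: ⌊(192.2 − 16.4) / 31.4⌋ = ⌊5.599⌋ = 5 → row 5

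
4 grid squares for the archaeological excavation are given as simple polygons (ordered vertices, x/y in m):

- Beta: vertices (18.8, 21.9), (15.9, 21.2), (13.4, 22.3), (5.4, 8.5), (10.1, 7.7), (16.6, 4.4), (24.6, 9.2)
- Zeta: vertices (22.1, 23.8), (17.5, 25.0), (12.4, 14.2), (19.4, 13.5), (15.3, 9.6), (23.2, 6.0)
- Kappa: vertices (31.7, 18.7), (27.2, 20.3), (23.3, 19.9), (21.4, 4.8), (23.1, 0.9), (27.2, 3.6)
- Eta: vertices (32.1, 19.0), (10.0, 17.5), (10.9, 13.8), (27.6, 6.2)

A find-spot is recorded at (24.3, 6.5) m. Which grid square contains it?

Cast a ray rightward from (24.3, 6.5). For each polygon, the edges (by vertex number in listed order) whose endpoints lie on opposite sides of y = 6.5, where each meets that height, and whether that is right or left of the point:
Beta: 5–6 at x≈12.46 (left), 6–7 at x≈20.10 (left) → 0 crossings.
Zeta: 5–6 at x≈22.10 (left), 6–1 at x≈23.17 (left) → 0 crossings.
Kappa: 3–4 at x≈21.61 (left), 6–1 at x≈28.06 (right) → 1 crossing.
Eta: 3–4 at x≈26.94 (right), 4–1 at x≈27.71 (right) → 2 crossings.
Only Kappa has an odd count, so the point is inside Kappa.

Kappa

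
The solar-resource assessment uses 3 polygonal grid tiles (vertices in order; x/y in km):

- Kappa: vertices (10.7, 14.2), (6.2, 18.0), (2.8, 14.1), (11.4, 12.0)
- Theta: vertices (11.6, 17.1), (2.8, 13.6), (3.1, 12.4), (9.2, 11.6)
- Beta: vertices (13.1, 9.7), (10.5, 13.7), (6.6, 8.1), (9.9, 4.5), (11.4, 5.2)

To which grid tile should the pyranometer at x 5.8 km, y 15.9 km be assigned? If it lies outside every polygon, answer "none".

Kappa

Cast a ray rightward from (5.8, 15.9). For each polygon, the edges (by vertex number in listed order) whose endpoints lie on opposite sides of y = 15.9, where each meets that height, and whether that is right or left of the point:
Kappa: 1–2 at x≈8.69 (right), 2–3 at x≈4.37 (left) → 1 crossing.
Theta: 1–2 at x≈8.58 (right), 4–1 at x≈11.08 (right) → 2 crossings.
Beta: no edge straddles that height → 0 crossings.
Only Kappa has an odd count, so the point is inside Kappa.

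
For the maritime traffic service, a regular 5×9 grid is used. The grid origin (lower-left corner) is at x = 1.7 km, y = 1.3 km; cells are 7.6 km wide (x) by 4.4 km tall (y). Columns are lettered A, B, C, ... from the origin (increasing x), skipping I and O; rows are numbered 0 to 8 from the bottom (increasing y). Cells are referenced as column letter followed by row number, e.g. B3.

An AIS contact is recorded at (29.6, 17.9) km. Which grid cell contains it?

Column index: ⌊(29.6 − 1.7) / 7.6⌋ = ⌊3.671⌋ = 3 → column D
Row offset from origin: ⌊(17.9 − 1.3) / 4.4⌋ = ⌊3.773⌋ = 3 → row 3

D3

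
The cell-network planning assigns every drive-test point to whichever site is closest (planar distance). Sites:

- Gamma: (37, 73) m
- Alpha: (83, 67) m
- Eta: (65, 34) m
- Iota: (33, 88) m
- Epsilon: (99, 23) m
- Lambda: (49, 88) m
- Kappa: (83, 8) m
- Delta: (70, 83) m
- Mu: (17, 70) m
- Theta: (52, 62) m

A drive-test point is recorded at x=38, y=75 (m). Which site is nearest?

Gamma

Squared distances to each site:
Gamma: 5.000; Alpha: 2089.000; Eta: 2410.000; Iota: 194.000; Epsilon: 6425.000; Lambda: 290.000; Kappa: 6514.000; Delta: 1088.000; Mu: 466.000; Theta: 365.000.
Minimum at Gamma.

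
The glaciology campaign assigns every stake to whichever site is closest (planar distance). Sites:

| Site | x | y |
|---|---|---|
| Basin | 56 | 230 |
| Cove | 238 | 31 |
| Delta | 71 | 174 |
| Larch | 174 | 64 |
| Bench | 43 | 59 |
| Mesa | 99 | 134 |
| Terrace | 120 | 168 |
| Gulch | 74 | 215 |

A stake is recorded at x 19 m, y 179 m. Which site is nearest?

Delta

Squared distances to each site:
Basin: 3970.000; Cove: 69865.000; Delta: 2729.000; Larch: 37250.000; Bench: 14976.000; Mesa: 8425.000; Terrace: 10322.000; Gulch: 4321.000.
Minimum at Delta.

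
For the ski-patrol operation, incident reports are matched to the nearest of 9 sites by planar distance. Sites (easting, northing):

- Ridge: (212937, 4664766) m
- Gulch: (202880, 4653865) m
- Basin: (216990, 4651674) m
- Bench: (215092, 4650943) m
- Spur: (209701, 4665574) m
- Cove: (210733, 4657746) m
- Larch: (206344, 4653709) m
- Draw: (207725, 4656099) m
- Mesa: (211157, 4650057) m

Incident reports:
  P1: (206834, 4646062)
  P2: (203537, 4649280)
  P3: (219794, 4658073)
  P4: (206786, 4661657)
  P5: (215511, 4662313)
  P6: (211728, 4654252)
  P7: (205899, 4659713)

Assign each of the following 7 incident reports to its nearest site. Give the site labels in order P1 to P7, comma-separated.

P1 → Mesa (d²=34648354.00)
P2 → Gulch (d²=21453874.00)
P3 → Basin (d²=48809617.00)
P4 → Spur (d²=23840114.00)
P5 → Ridge (d²=12642685.00)
P6 → Cove (d²=13198061.00)
P7 → Draw (d²=16395272.00)

Mesa, Gulch, Basin, Spur, Ridge, Cove, Draw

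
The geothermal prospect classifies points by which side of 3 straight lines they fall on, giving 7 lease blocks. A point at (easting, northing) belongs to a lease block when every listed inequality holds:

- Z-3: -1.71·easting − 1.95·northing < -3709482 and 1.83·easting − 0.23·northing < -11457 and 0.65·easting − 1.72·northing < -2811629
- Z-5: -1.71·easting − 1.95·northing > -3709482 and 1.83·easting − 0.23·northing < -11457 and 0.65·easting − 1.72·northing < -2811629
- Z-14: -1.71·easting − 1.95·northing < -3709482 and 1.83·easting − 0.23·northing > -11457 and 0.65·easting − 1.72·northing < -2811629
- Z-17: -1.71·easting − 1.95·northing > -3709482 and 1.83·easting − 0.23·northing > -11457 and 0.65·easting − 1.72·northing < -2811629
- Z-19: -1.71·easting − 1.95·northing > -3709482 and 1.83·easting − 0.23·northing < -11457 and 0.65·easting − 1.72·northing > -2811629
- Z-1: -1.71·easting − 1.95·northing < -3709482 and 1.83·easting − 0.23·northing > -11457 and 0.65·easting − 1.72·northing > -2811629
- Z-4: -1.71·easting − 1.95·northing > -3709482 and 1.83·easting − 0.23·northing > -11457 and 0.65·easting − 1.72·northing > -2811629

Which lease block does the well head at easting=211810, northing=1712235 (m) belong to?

Z-4

-1.71·211810 − 1.95·1712235 = -3701053.350, which is > -3709482
1.83·211810 − 0.23·1712235 = -6201.750, which is > -11457
0.65·211810 − 1.72·1712235 = -2807367.700, which is > -2811629
This sign pattern matches Z-4.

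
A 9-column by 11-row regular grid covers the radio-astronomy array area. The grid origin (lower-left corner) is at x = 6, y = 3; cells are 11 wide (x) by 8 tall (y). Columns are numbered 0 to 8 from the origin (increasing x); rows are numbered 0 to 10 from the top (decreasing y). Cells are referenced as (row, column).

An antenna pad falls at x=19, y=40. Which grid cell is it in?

(6, 1)

Column index: ⌊(19 − 6) / 11⌋ = ⌊1.182⌋ = 1
Row offset from origin: ⌊(40 − 3) / 8⌋ = ⌊4.625⌋ = 4 → row 6 (counted from top)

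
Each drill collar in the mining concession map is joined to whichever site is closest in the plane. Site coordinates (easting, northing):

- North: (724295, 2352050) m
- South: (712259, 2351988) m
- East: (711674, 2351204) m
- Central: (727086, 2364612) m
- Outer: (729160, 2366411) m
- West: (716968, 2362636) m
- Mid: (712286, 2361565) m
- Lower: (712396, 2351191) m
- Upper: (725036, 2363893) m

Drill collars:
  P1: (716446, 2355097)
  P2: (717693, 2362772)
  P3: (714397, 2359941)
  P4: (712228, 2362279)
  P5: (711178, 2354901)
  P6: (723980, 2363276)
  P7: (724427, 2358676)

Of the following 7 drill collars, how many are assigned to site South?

P1 → South
P2 → West
P3 → Mid
P4 → Mid
P5 → South
P6 → Upper
P7 → Upper
2 of the 7 go to South.

2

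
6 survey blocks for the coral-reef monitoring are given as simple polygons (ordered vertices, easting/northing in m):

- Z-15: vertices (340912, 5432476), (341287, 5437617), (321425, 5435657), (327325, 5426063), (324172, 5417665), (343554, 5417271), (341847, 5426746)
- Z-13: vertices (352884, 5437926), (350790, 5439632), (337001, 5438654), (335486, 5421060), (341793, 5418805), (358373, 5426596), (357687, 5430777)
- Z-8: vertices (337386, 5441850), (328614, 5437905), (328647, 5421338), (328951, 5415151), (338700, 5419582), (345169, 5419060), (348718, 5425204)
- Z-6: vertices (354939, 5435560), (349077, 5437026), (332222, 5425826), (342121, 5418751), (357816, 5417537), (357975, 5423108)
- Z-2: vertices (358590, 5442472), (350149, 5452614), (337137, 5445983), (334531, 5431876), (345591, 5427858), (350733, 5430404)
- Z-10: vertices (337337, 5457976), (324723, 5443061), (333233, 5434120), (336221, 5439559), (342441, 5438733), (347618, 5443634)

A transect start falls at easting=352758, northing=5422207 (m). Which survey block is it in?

Z-6

Cast a ray rightward from (352758, 5422207). For each polygon, the edges (by vertex number in listed order) whose endpoints lie on opposite sides of northing = 5422207, where each meets that height, and whether that is right or left of the point:
Z-15: 4–5 at easting≈325877.3 (left), 6–7 at easting≈342664.7 (left) → 0 crossings.
Z-13: 3–4 at easting≈335584.8 (left), 5–6 at easting≈349032.8 (left) → 0 crossings.
Z-8: 2–3 at easting≈328645.3 (left), 6–7 at easting≈346986.8 (left) → 0 crossings.
Z-6: 3–4 at easting≈337285.5 (left), 5–6 at easting≈357949.3 (right) → 1 crossing.
Z-2: no edge straddles that height → 0 crossings.
Z-10: no edge straddles that height → 0 crossings.
Only Z-6 has an odd count, so the point is inside Z-6.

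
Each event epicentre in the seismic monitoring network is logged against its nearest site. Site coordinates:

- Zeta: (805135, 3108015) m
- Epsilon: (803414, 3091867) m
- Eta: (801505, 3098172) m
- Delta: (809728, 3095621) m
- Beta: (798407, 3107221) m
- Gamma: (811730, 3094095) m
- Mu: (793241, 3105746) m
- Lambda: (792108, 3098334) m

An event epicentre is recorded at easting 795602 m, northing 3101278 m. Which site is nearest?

Squared distances to each site:
Zeta: 136265258.000; Epsilon: 149594265.000; Eta: 44492645.000; Delta: 231545525.000; Beta: 43187274.000; Gamma: 311707873.000; Mu: 25537345.000; Lambda: 20875172.000.
Minimum at Lambda.

Lambda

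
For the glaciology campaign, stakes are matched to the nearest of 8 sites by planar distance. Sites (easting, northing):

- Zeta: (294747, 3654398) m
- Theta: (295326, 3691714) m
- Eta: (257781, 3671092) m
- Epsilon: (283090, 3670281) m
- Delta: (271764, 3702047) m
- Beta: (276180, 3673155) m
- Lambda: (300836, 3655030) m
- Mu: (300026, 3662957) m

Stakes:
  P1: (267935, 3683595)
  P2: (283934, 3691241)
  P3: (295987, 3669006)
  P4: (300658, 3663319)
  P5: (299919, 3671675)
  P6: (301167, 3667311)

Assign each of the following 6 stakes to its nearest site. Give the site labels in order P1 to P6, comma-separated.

Beta, Theta, Mu, Mu, Mu, Mu

P1 → Beta (d²=176973625.00)
P2 → Theta (d²=130001393.00)
P3 → Mu (d²=52903922.00)
P4 → Mu (d²=530468.00)
P5 → Mu (d²=76014973.00)
P6 → Mu (d²=20259197.00)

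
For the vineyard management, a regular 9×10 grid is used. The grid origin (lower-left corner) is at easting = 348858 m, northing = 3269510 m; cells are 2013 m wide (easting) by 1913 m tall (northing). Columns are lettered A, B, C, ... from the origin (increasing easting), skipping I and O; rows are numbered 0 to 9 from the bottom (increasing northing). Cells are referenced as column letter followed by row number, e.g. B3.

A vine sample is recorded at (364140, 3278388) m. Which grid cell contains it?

Column index: ⌊(364140 − 348858) / 2013⌋ = ⌊7.592⌋ = 7 → column H
Row offset from origin: ⌊(3278388 − 3269510) / 1913⌋ = ⌊4.641⌋ = 4 → row 4

H4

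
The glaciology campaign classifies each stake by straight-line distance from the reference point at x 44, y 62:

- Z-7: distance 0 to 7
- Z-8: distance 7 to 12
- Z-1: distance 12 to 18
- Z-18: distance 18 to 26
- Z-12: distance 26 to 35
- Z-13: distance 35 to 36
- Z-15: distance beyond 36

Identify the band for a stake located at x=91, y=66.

Z-15

Distance = √((91−44)² + (66−62)²) = √(2209.000 + 16.000) = 47.170.
36 ≤ 47.170 < ∞ → Z-15.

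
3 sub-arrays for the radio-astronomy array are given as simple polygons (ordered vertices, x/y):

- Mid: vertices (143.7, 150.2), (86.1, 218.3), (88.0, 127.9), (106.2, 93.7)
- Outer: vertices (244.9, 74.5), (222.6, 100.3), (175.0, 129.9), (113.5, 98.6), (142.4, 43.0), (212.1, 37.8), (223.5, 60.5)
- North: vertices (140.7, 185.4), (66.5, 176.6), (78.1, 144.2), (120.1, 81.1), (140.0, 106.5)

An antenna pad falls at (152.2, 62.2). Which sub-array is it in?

Outer

Cast a ray rightward from (152.2, 62.2). For each polygon, the edges (by vertex number in listed order) whose endpoints lie on opposite sides of y = 62.2, where each meets that height, and whether that is right or left of the point:
Mid: no edge straddles that height → 0 crossings.
Outer: 4–5 at x≈132.42 (left), 7–1 at x≈226.10 (right) → 1 crossing.
North: no edge straddles that height → 0 crossings.
Only Outer has an odd count, so the point is inside Outer.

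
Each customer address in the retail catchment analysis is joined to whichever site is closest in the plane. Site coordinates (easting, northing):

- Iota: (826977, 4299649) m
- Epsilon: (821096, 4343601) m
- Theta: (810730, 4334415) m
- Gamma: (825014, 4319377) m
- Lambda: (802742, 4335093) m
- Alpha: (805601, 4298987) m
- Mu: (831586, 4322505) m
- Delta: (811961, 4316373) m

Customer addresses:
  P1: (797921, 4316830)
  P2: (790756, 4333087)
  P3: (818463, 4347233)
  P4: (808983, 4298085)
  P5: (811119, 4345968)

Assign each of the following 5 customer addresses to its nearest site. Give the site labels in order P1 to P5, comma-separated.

Delta, Lambda, Epsilon, Alpha, Epsilon

P1 → Delta (d²=197330449.00)
P2 → Lambda (d²=147688232.00)
P3 → Epsilon (d²=20124113.00)
P4 → Alpha (d²=12251528.00)
P5 → Epsilon (d²=105143218.00)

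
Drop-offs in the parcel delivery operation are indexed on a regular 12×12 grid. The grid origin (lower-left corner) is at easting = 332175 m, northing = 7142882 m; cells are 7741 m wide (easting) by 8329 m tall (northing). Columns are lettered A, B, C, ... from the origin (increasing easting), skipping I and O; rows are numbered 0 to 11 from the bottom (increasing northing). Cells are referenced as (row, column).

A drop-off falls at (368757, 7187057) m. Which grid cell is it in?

Column index: ⌊(368757 − 332175) / 7741⌋ = ⌊4.726⌋ = 4 → column E
Row offset from origin: ⌊(7187057 − 7142882) / 8329⌋ = ⌊5.304⌋ = 5 → row 5

(5, E)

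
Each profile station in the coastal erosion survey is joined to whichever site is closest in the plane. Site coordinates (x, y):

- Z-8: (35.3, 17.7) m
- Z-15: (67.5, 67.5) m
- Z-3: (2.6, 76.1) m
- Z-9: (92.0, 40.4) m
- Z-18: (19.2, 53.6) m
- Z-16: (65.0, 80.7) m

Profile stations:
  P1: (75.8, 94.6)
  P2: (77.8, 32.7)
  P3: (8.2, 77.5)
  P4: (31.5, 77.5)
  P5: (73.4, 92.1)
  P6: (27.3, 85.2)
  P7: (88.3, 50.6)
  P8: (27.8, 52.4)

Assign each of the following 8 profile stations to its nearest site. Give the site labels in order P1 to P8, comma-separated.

P1 → Z-16 (d²=309.85)
P2 → Z-9 (d²=260.93)
P3 → Z-3 (d²=33.32)
P4 → Z-18 (d²=722.50)
P5 → Z-16 (d²=200.52)
P6 → Z-3 (d²=692.90)
P7 → Z-9 (d²=117.73)
P8 → Z-18 (d²=75.40)

Z-16, Z-9, Z-3, Z-18, Z-16, Z-3, Z-9, Z-18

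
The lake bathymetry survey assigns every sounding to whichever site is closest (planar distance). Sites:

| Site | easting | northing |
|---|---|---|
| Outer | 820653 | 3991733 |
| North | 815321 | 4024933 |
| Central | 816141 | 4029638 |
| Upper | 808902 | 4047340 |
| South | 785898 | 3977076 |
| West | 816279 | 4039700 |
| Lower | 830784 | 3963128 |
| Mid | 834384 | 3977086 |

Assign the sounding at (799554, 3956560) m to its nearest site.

South

Squared distances to each site:
Outer: 1682307730.000; North: 4923465418.000; Central: 5615522653.000; Upper: 8328393504.000; South: 607392592.000; West: 7191985225.000; Lower: 1018451524.000; Mid: 1634445576.000.
Minimum at South.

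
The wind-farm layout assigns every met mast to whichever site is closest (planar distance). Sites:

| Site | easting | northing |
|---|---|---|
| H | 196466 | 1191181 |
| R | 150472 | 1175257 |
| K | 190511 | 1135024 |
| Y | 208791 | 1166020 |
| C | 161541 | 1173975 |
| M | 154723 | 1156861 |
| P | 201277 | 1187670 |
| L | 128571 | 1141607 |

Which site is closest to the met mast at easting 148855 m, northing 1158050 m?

Squared distances to each site:
H: 3364470482.000; R: 298695538.000; K: 2265419012.000; Y: 3655844996.000; C: 414540221.000; M: 35847145.000; P: 3625410484.000; L: 681812905.000.
Minimum at M.

M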